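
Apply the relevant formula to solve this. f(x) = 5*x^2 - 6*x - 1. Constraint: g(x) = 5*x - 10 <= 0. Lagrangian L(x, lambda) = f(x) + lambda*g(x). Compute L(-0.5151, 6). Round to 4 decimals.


Step 1: Evaluate f(x).
f(-0.5151) = 5*(-0.5151)^2 - 6*(-0.5151) - 1 = 3.4172
Step 2: Evaluate g(x).
g(-0.5151) = 5*-0.5151 - 10 = -12.5755
Step 3: Compute Lagrangian.
L = 3.4172 + 6*-12.5755 = -72.0358


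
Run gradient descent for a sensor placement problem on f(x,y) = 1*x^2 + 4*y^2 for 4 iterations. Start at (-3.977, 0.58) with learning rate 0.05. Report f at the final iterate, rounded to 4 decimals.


Gradient descent on f(x,y) = 1*x^2 + 4*y^2.
Starting point: (-3.977, 0.58), alpha = 0.05
Step 1: grad_x = 2*1*-3.977 = -7.954, grad_y = 2*4*0.58 = 4.64
  x_1 = -3.977 - 0.05*-7.954 = -3.5793
  y_1 = 0.58 - 0.05*4.64 = 0.348
Step 2: grad_x = 2*1*-3.5793 = -7.1586, grad_y = 2*4*0.348 = 2.784
  x_2 = -3.5793 - 0.05*-7.1586 = -3.2214
  y_2 = 0.348 - 0.05*2.784 = 0.2088
Step 3: grad_x = 2*1*-3.2214 = -6.4427, grad_y = 2*4*0.2088 = 1.6704
  x_3 = -3.2214 - 0.05*-6.4427 = -2.8992
  y_3 = 0.2088 - 0.05*1.6704 = 0.1253
Step 4: grad_x = 2*1*-2.8992 = -5.7985, grad_y = 2*4*0.1253 = 1.0022
  x_4 = -2.8992 - 0.05*-5.7985 = -2.6093
  y_4 = 0.1253 - 0.05*1.0022 = 0.0752
f(-2.6093, 0.0752) = 1*(-2.6093)^2 + 4*0.0752^2 = 6.8311


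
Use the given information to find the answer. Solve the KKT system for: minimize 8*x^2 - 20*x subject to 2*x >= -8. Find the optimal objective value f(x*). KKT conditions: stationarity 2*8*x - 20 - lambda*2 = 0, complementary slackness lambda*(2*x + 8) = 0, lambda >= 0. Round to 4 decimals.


Step 1: Try lambda = 0 (constraint inactive).
Stationarity: 2*8*x - 20 = 0
x* = 20/(2*8) = 1.25
Check constraint: 2*1.25 = 2.5 >= -8 -- satisfied.
Step 2: Compute optimal value.
f(x*) = 8*1.25^2 - 20*1.25 = -12.5


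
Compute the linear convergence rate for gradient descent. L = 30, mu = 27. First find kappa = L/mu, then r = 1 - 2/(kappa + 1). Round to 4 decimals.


Step 1: Compute the condition number.
kappa = L/mu = 30/27 = 1.1111
Step 2: Compute the convergence rate.
r = 1 - 2/(kappa + 1) = 1 - 2*mu/(L + mu) = (L - mu)/(L + mu) = 3/57 = 0.0526


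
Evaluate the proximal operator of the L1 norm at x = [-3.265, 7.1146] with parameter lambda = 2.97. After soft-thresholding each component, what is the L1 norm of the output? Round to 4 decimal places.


Soft-thresholding with lambda = 2.97:
prox(-3.265) = sign(-3.265)*max(|-3.265| - 2.97, 0) = -0.295
prox(7.1146) = sign(7.1146)*max(|7.1146| - 2.97, 0) = 4.1446
prox(x) = [-0.295, 4.1446]
||prox(x)||_1 = 0.295 + 4.1446 = 4.4396


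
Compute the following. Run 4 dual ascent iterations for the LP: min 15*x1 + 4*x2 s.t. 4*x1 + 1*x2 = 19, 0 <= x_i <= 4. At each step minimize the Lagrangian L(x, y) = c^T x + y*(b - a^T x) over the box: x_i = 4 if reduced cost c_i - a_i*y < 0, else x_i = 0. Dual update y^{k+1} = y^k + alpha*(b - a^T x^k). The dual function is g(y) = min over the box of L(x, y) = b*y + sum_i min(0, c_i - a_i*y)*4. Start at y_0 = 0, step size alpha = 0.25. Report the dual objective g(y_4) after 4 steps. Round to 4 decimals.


Dual ascent for LP: min 15*x1 + 4*x2, 4*x1 + 1*x2 = 19, 0 <= x_i <= 4
Step 1: y^k = 0.0, reduced costs: (15.0, 4.0)
  x^k = (0.0, 0.0), subgradient = b - a^T x = 19.0
  y^{k+1} = 0.0 + 0.25*19.0 = 4.75
Step 2: y^k = 4.75, reduced costs: (-4.0, -0.75)
  x^k = (4.0, 4.0), subgradient = b - a^T x = -1.0
  y^{k+1} = 4.75 + 0.25*-1.0 = 4.5
Step 3: y^k = 4.5, reduced costs: (-3.0, -0.5)
  x^k = (4.0, 4.0), subgradient = b - a^T x = -1.0
  y^{k+1} = 4.5 + 0.25*-1.0 = 4.25
Step 4: y^k = 4.25, reduced costs: (-2.0, -0.25)
  x^k = (4.0, 4.0), subgradient = b - a^T x = -1.0
  y^{k+1} = 4.25 + 0.25*-1.0 = 4.0
Dual objective at y_4 = 4.0: reduced costs (-1.0, 0.0), box minimizer x = (4.0, 0.0)
g(y_4) = b*y + (c1 - a1*y)*x1 + (c2 - a2*y)*x2 = 19*4.0 + (-1.0)*4.0 + 0.0*0.0 = 76.0 - 4.0 + 0.0 = 72.0


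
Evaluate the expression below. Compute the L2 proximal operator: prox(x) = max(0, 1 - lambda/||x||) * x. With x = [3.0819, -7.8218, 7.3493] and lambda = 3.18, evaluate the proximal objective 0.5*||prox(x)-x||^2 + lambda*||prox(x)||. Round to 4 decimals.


Step 1: Compute ||x||.
||x|| = 11.1665
Step 2: Compute scaling factor.
scale = max(0, 1 - 3.18/11.1665) = 0.7152
Step 3: prox(x) = [2.2042, -5.5943, 5.2564]
||prox(x)|| = 7.9865
Step 4: Proximal objective.
0.5*||prox-x||^2 = 5.0562
lambda*||prox|| = 25.3971
Total = 30.4533


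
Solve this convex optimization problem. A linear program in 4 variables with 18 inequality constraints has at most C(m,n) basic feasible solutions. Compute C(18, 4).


Each vertex corresponds to some choice of n active constraints out of m, so the number of vertices is at most C(m, n) = m! / (n!(m-n)!).
m = 18, n = 4
Numerator: 18 * 17 * 16 * 15
Denominator: 4! = 24
C(18, 4) = 3060


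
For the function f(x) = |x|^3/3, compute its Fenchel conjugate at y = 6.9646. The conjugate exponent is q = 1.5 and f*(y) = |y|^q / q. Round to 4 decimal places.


The conjugate exponent q satisfies 1/p + 1/q = 1.
p = 3, so q = 3/(3 - 1) = 1.5
|y|^q = 6.9646^1.5 = 18.3799
f*(6.9646) = 18.3799 / 1.5 = 12.2533


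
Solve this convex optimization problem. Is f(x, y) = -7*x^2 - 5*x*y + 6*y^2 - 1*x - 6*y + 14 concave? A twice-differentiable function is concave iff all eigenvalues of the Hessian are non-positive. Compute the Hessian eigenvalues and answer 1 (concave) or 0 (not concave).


The Hessian of f(x,y) = -7*x^2 - 5*x*y + 6*y^2 - 1*x - 6*y + 14 is:
H = [[-14, -5], [-5, 12]]
Trace = -14 + 12 = -2
Determinant = -14*12 - (-5)^2 = -193
Discriminant = (-2)^2 - 4*-193 = 776.0
Eigenvalues: lambda_1 = -14.9284, lambda_2 = 12.9284
The function is not concave.

0


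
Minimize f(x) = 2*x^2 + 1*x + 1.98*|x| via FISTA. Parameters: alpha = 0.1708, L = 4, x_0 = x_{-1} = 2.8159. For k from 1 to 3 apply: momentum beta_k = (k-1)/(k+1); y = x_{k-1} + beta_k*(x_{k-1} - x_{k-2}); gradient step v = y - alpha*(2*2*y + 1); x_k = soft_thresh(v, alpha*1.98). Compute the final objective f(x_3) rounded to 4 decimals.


FISTA on f(x) = 2*x^2 + 1*x + 1.98*|x|
L = 4, alpha = 0.1708
Iteration 1: beta = 0.0, y = 2.8159 + 0.0*(2.8159 - 2.8159) = 2.8159
  grad(y) = 12.2636, v = y - alpha*grad = 0.7213
  prox(v) = soft_thresh(0.7213, 0.3382) = 0.3831
Iteration 2: beta = 0.3333, y = 0.3831 + 0.3333*(0.3831 - 2.8159) = -0.4278
  grad(y) = -0.7114, v = y - alpha*grad = -0.3063
  prox(v) = soft_thresh(-0.3063, 0.3382) = 0.0
Iteration 3: beta = 0.5, y = 0.0 + 0.5*(0.0 - 0.3831) = -0.1915
  grad(y) = 0.2338, v = y - alpha*grad = -0.2315
  prox(v) = soft_thresh(-0.2315, 0.3382) = 0.0
f(x_3) = 2*0.0^2 + 1*0.0 + 1.98*|0.0| = 0.0


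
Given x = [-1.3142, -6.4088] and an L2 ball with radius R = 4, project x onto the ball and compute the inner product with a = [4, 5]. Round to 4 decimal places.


Step 1: Compute ||x|| (intermediates to 6 decimals).
||x|| = sqrt((-1.3142)^2 + (-6.4088)^2) = 6.542159
Step 2: Project.
Since ||x|| > R, scale = R/||x|| = 4/6.542159 = 0.611419, proj(x) = scale * x
proj(x) = [-0.803527, -3.918462]
Step 3: Dot product.
a^T * proj(x) = 4*(-0.803527) + 5*(-3.918462) = -22.8064


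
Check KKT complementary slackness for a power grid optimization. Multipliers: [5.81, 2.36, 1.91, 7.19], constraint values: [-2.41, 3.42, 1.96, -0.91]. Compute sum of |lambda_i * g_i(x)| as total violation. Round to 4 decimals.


KKT complementary slackness check:
lambda_1 * g_1 = 5.81 * -2.41 = -14.0021
lambda_2 * g_2 = 2.36 * 3.42 = 8.0712
lambda_3 * g_3 = 1.91 * 1.96 = 3.7436
lambda_4 * g_4 = 7.19 * -0.91 = -6.5429
Total violation = 14.0021 + 8.0712 + 3.7436 + 6.5429 = 32.3598


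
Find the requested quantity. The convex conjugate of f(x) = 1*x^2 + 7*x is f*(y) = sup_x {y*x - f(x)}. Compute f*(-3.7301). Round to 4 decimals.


f*(y) = sup_x {y*x - a*x^2 - b*x} = sup_x {(y-b)*x - a*x^2}
FOC: (y - b) - 2a*x = 0 => x* = (y - b)/(2a)
x* = (-3.7301 - 7)/(2*1) = -5.3651
f*(-3.7301) = (y-b)^2/(4a) = (-3.7301 - 7)^2/(4*1)
= 115.135/4 = 28.7838


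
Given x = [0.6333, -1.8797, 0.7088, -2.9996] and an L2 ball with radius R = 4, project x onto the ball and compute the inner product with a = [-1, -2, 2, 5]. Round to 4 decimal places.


Step 1: Compute ||x|| (intermediates to 6 decimals).
||x|| = sqrt(0.6333^2 + (-1.8797)^2 + 0.7088^2 + (-2.9996)^2) = 3.665288
Step 2: Project.
Since ||x|| <= R, proj = x (no scaling needed).
proj(x) = [0.6333, -1.8797, 0.7088, -2.9996]
Step 3: Dot product.
a^T * proj(x) = -1*0.6333 - 2*(-1.8797) + 2*0.7088 + 5*(-2.9996) = -10.4543


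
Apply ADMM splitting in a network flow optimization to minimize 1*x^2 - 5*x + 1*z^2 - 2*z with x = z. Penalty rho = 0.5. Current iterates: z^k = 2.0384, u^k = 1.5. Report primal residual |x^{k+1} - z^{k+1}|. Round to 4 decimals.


ADMM iteration with rho = 0.5, z^k = 2.0384, u^k = 1.5
Step 1: x-update.
Minimize 1*x^2 - 5*x + (0.5/2)*(x - 2.0384 + 1.5)^2
FOC: (2*1 + 0.5)*x = 5 + 0.5*(2.0384 - 1.5)
x^{k+1} = 2.1077
Step 2: z-update.
Minimize 1*z^2 - 2*z + (0.5/2)*(2.1077 - z + 1.5)^2
FOC: (2*1 + 0.5)*z = 2 + 0.5*(2.1077 + 1.5)
z^{k+1} = 1.5215
Step 3: u-update.
u^{k+1} = 1.5 + 2.1077 - 1.5215 = 2.0861
Step 4: Primal residual = |2.1077 - 1.5215| = 0.5861


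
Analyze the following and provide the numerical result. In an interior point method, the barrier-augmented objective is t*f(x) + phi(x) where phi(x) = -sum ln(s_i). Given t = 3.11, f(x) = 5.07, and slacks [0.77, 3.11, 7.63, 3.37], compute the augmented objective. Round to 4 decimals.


Step 1: Compute log-barrier.
ln values: [-0.2614, 1.1346, 2.0321, 1.2149]
phi = -(-0.2614 + 1.1346 + 2.0321 + 1.2149) = -4.1203
Step 2: Compute augmented objective.
t*f(x) = 3.11*5.07 = 15.7677
Total = 15.7677 - 4.1203 = 11.6474


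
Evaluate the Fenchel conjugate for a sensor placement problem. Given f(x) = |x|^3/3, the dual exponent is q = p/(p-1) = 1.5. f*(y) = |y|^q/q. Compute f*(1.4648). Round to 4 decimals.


The conjugate exponent q satisfies 1/p + 1/q = 1.
p = 3, so q = 3/(3 - 1) = 1.5
|y|^q = 1.4648^1.5 = 1.7728
f*(1.4648) = 1.7728 / 1.5 = 1.1819


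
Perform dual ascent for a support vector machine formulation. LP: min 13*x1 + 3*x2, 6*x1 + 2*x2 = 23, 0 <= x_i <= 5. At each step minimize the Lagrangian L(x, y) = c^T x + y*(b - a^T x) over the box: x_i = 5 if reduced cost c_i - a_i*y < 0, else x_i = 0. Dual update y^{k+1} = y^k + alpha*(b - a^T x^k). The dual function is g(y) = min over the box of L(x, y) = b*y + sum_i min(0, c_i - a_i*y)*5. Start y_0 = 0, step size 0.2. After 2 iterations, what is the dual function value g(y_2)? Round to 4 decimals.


Dual ascent for LP: min 13*x1 + 3*x2, 6*x1 + 2*x2 = 23, 0 <= x_i <= 5
Step 1: y^k = 0.0, reduced costs: (13.0, 3.0)
  x^k = (0.0, 0.0), subgradient = b - a^T x = 23.0
  y^{k+1} = 0.0 + 0.2*23.0 = 4.6
Step 2: y^k = 4.6, reduced costs: (-14.6, -6.2)
  x^k = (5.0, 5.0), subgradient = b - a^T x = -17.0
  y^{k+1} = 4.6 + 0.2*-17.0 = 1.2
Dual objective at y_2 = 1.2: reduced costs (5.8, 0.6), box minimizer x = (0.0, 0.0)
g(y_2) = b*y + (c1 - a1*y)*x1 + (c2 - a2*y)*x2 = 23*1.2 + 5.8*0.0 + 0.6*0.0 = 27.6 + 0.0 + 0.0 = 27.6


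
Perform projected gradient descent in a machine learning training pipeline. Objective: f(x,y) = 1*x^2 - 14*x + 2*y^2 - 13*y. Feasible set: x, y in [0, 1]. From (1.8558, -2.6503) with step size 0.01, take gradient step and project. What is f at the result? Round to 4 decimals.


Step 1: Compute gradient at (1.8558, -2.6503).
grad_x = 2*1*1.8558 - 14 = -10.2884
grad_y = 2*2*-2.6503 - 13 = -23.6012
Step 2: Gradient step.
x_raw = 1.8558 - 0.01*-10.2884 = 1.9587
y_raw = -2.6503 - 0.01*-23.6012 = -2.4143
Step 3: Project onto [0, 1].
x_proj = clip(1.9587) = 1.0
y_proj = clip(-2.4143) = 0.0
Step 4: Evaluate f.
f(1.0, 0.0) = -13.0


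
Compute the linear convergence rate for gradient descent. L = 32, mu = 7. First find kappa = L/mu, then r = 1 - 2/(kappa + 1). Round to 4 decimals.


Step 1: Compute the condition number.
kappa = L/mu = 32/7 = 4.5714
Step 2: Compute the convergence rate.
r = 1 - 2/(kappa + 1) = 1 - 2*mu/(L + mu) = (L - mu)/(L + mu) = 25/39 = 0.641


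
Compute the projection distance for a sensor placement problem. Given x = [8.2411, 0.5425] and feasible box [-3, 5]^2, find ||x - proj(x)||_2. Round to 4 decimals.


Project each component onto [-3, 5].
clip(8.2411) = 5.0, clip(0.5425) = 0.5425
Projection = [5.0, 0.5425]
Squared diffs: [10.5047, 0.0]
Distance = sqrt(10.5047) = 3.2411


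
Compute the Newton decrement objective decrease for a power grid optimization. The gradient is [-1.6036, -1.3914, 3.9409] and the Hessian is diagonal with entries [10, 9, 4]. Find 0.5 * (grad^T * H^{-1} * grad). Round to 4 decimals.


Step 1: H is diagonal, so H^(-1) * g = [-0.1604, -0.1546, 0.9852].
Step 2: g^T H^(-1) g = sum_i g_i^2 / H_ii
  = (-1.6036)^2/10 + (-1.3914)^2/9 + (3.9409)^2/4
  = 0.2572 + 0.2151 + 3.8827 = 4.3549
Step 3: Objective decrease = 0.5 * g^T H^(-1) g = 2.1775


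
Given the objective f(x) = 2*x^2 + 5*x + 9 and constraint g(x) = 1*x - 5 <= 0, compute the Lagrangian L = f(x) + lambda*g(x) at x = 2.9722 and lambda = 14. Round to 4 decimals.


Step 1: Evaluate f(x).
f(2.9722) = 2*2.9722^2 + 5*2.9722 + 9 = 41.5289
Step 2: Evaluate g(x).
g(2.9722) = 1*2.9722 - 5 = -2.0278
Step 3: Compute Lagrangian.
L = 41.5289 + 14*-2.0278 = 13.1397


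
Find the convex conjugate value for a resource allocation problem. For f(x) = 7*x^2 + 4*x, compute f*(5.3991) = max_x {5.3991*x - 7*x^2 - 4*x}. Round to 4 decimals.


f*(y) = sup_x {y*x - a*x^2 - b*x} = sup_x {(y-b)*x - a*x^2}
FOC: (y - b) - 2a*x = 0 => x* = (y - b)/(2a)
x* = (5.3991 - 4)/(2*7) = 0.0999
f*(5.3991) = (y-b)^2/(4a) = (5.3991 - 4)^2/(4*7)
= 1.9575/28 = 0.0699


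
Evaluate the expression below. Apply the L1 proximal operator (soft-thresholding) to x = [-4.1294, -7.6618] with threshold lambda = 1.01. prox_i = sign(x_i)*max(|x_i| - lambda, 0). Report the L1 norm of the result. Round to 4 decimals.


Soft-thresholding with lambda = 1.01:
prox(-4.1294) = sign(-4.1294)*max(|-4.1294| - 1.01, 0) = -3.1194
prox(-7.6618) = sign(-7.6618)*max(|-7.6618| - 1.01, 0) = -6.6518
prox(x) = [-3.1194, -6.6518]
||prox(x)||_1 = 3.1194 + 6.6518 = 9.7712


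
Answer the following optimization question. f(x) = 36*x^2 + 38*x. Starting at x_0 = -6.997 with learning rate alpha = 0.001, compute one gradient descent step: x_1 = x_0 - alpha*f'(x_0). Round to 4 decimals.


We compute the gradient at x_0 and apply the update.
f'(x) = 72*x + 38
f'(-6.997) = 72*-6.997 + 38 = -465.784
x_1 = -6.997 - 0.001*-465.784 = -6.5312


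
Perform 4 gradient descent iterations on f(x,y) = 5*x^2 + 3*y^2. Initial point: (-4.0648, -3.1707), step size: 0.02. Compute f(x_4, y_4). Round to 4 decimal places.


Gradient descent on f(x,y) = 5*x^2 + 3*y^2.
Starting point: (-4.0648, -3.1707), alpha = 0.02
Step 1: grad_x = 2*5*-4.0648 = -40.648, grad_y = 2*3*-3.1707 = -19.0242
  x_1 = -4.0648 - 0.02*-40.648 = -3.2518
  y_1 = -3.1707 - 0.02*-19.0242 = -2.7902
Step 2: grad_x = 2*5*-3.2518 = -32.5184, grad_y = 2*3*-2.7902 = -16.7413
  x_2 = -3.2518 - 0.02*-32.5184 = -2.6015
  y_2 = -2.7902 - 0.02*-16.7413 = -2.4554
Step 3: grad_x = 2*5*-2.6015 = -26.0147, grad_y = 2*3*-2.4554 = -14.7323
  x_3 = -2.6015 - 0.02*-26.0147 = -2.0812
  y_3 = -2.4554 - 0.02*-14.7323 = -2.1607
Step 4: grad_x = 2*5*-2.0812 = -20.8118, grad_y = 2*3*-2.1607 = -12.9645
  x_4 = -2.0812 - 0.02*-20.8118 = -1.6649
  y_4 = -2.1607 - 0.02*-12.9645 = -1.9015
f(-1.6649, -1.9015) = 5*(-1.6649)^2 + 3*(-1.9015)^2 = 24.7067


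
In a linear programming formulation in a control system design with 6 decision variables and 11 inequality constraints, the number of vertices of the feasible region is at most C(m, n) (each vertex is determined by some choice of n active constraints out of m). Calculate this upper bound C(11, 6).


Each vertex corresponds to some choice of n active constraints out of m, so the number of vertices is at most C(m, n) = m! / (n!(m-n)!).
m = 11, n = 6
Numerator: 11 * 10 * 9 * 8 * 7 * 6
Denominator: 6! = 720
C(11, 6) = 462


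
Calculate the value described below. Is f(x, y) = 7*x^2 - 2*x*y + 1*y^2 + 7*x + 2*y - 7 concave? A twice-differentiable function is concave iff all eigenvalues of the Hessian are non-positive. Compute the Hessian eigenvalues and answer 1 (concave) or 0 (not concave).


The Hessian of f(x,y) = 7*x^2 - 2*x*y + 1*y^2 + 7*x + 2*y - 7 is:
H = [[14, -2], [-2, 2]]
Trace = 14 + 2 = 16
Determinant = 14*2 - (-2)^2 = 24
Discriminant = (16)^2 - 4*24 = 160.0
Eigenvalues: lambda_1 = 1.6754, lambda_2 = 14.3246
The function is not concave.

0


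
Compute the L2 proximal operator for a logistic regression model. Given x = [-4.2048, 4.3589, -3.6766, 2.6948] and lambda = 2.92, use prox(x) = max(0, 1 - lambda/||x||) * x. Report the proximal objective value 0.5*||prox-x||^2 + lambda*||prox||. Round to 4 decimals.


Step 1: Compute ||x||.
||x|| = 7.5802
Step 2: Compute scaling factor.
scale = max(0, 1 - 2.92/7.5802) = 0.6148
Step 3: prox(x) = [-2.5851, 2.6798, -2.2603, 1.6567]
||prox(x)|| = 4.6602
Step 4: Proximal objective.
0.5*||prox-x||^2 = 4.2632
lambda*||prox|| = 13.6078
Total = 17.871


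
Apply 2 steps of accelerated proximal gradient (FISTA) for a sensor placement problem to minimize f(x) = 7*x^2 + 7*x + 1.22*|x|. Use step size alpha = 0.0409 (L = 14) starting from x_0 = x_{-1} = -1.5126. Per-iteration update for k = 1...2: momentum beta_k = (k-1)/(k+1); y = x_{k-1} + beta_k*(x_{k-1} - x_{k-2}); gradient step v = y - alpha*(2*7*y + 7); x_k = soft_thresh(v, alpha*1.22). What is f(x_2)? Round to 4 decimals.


FISTA on f(x) = 7*x^2 + 7*x + 1.22*|x|
L = 14, alpha = 0.0409
Iteration 1: beta = 0.0, y = -1.5126 + 0.0*(-1.5126 + 1.5126) = -1.5126
  grad(y) = -14.1764, v = y - alpha*grad = -0.9328
  prox(v) = soft_thresh(-0.9328, 0.0499) = -0.8829
Iteration 2: beta = 0.3333, y = -0.8829 + 0.3333*(-0.8829 + 1.5126) = -0.673
  grad(y) = -2.4218, v = y - alpha*grad = -0.5739
  prox(v) = soft_thresh(-0.5739, 0.0499) = -0.524
f(x_2) = 7*(-0.524)^2 + 7*(-0.524) + 1.22*|-0.524| = -1.1066


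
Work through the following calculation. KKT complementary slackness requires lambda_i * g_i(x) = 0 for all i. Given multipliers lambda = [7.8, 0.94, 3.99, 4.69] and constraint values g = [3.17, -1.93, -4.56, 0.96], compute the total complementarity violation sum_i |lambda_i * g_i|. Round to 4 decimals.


KKT complementary slackness check:
lambda_1 * g_1 = 7.8 * 3.17 = 24.726
lambda_2 * g_2 = 0.94 * -1.93 = -1.8142
lambda_3 * g_3 = 3.99 * -4.56 = -18.1944
lambda_4 * g_4 = 4.69 * 0.96 = 4.5024
Total violation = 24.726 + 1.8142 + 18.1944 + 4.5024 = 49.237


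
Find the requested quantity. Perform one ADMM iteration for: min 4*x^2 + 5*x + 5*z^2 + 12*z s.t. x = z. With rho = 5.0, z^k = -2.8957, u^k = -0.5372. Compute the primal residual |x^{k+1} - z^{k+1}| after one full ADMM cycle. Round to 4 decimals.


ADMM iteration with rho = 5.0, z^k = -2.8957, u^k = -0.5372
Step 1: x-update.
Minimize 4*x^2 + 5*x + (5.0/2)*(x + 2.8957 - 0.5372)^2
FOC: (2*4 + 5.0)*x = -5 + 5.0*(-2.8957 + 0.5372)
x^{k+1} = -1.2917
Step 2: z-update.
Minimize 5*z^2 + 12*z + (5.0/2)*(-1.2917 - z - 0.5372)^2
FOC: (2*5 + 5.0)*z = -12 + 5.0*(-1.2917 - 0.5372)
z^{k+1} = -1.4096
Step 3: u-update.
u^{k+1} = -0.5372 - 1.2917 + 1.4096 = -0.4193
Step 4: Primal residual = |-1.2917 + 1.4096| = 0.1179


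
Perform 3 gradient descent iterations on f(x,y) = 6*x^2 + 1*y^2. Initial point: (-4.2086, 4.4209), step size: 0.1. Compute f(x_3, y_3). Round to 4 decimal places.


Gradient descent on f(x,y) = 6*x^2 + 1*y^2.
Starting point: (-4.2086, 4.4209), alpha = 0.1
Step 1: grad_x = 2*6*-4.2086 = -50.5032, grad_y = 2*1*4.4209 = 8.8418
  x_1 = -4.2086 - 0.1*-50.5032 = 0.8417
  y_1 = 4.4209 - 0.1*8.8418 = 3.5367
Step 2: grad_x = 2*6*0.8417 = 10.1006, grad_y = 2*1*3.5367 = 7.0734
  x_2 = 0.8417 - 0.1*10.1006 = -0.1683
  y_2 = 3.5367 - 0.1*7.0734 = 2.8294
Step 3: grad_x = 2*6*-0.1683 = -2.0201, grad_y = 2*1*2.8294 = 5.6588
  x_3 = -0.1683 - 0.1*-2.0201 = 0.0337
  y_3 = 2.8294 - 0.1*5.6588 = 2.2635
f(0.0337, 2.2635) = 6*0.0337^2 + 1*2.2635^2 = 5.1302


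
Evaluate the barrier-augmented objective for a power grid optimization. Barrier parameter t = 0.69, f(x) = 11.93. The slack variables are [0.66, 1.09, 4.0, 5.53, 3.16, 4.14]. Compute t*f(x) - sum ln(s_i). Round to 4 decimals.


Step 1: Compute log-barrier.
ln values: [-0.4155, 0.0862, 1.3863, 1.7102, 1.1506, 1.4207]
phi = -(-0.4155 + 0.0862 + 1.3863 + 1.7102 + 1.1506 + 1.4207) = -5.3384
Step 2: Compute augmented objective.
t*f(x) = 0.69*11.93 = 8.2317
Total = 8.2317 - 5.3384 = 2.8933


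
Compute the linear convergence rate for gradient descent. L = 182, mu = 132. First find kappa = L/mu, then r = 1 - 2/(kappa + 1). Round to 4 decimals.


Step 1: Compute the condition number.
kappa = L/mu = 182/132 = 1.3788
Step 2: Compute the convergence rate.
r = 1 - 2/(kappa + 1) = 1 - 2*mu/(L + mu) = (L - mu)/(L + mu) = 50/314 = 0.1592


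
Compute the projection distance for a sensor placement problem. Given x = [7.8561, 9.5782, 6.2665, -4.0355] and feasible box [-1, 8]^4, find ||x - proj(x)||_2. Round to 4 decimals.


Project each component onto [-1, 8].
clip(7.8561) = 7.8561, clip(9.5782) = 8.0, clip(6.2665) = 6.2665, clip(-4.0355) = -1.0
Projection = [7.8561, 8.0, 6.2665, -1.0]
Squared diffs: [0.0, 2.4907, 0.0, 9.2143]
Distance = sqrt(11.705) = 3.4213


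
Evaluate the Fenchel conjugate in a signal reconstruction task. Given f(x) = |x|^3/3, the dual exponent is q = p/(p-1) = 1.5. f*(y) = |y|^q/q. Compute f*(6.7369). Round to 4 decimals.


The conjugate exponent q satisfies 1/p + 1/q = 1.
p = 3, so q = 3/(3 - 1) = 1.5
|y|^q = 6.7369^1.5 = 17.486
f*(6.7369) = 17.486 / 1.5 = 11.6573


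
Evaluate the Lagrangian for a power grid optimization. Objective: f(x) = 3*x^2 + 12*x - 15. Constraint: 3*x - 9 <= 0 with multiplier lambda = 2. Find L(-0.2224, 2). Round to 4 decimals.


Step 1: Evaluate f(x).
f(-0.2224) = 3*(-0.2224)^2 + 12*(-0.2224) - 15 = -17.5204
Step 2: Evaluate g(x).
g(-0.2224) = 3*-0.2224 - 9 = -9.6672
Step 3: Compute Lagrangian.
L = -17.5204 + 2*-9.6672 = -36.8548


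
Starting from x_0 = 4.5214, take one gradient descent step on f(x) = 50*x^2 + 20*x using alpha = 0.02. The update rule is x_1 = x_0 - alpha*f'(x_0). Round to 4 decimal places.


We compute the gradient at x_0 and apply the update.
f'(x) = 100*x + 20
f'(4.5214) = 100*4.5214 + 20 = 472.14
x_1 = 4.5214 - 0.02*472.14 = -4.9214


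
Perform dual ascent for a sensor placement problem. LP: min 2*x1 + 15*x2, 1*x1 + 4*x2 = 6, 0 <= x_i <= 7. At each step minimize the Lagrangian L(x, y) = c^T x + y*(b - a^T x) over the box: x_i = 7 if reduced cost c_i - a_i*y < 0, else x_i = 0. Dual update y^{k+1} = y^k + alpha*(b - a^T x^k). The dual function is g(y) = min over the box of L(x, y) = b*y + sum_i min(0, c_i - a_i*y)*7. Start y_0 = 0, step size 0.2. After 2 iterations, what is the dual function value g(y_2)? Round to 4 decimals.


Dual ascent for LP: min 2*x1 + 15*x2, 1*x1 + 4*x2 = 6, 0 <= x_i <= 7
Step 1: y^k = 0.0, reduced costs: (2.0, 15.0)
  x^k = (0.0, 0.0), subgradient = b - a^T x = 6.0
  y^{k+1} = 0.0 + 0.2*6.0 = 1.2
Step 2: y^k = 1.2, reduced costs: (0.8, 10.2)
  x^k = (0.0, 0.0), subgradient = b - a^T x = 6.0
  y^{k+1} = 1.2 + 0.2*6.0 = 2.4
Dual objective at y_2 = 2.4: reduced costs (-0.4, 5.4), box minimizer x = (7.0, 0.0)
g(y_2) = b*y + (c1 - a1*y)*x1 + (c2 - a2*y)*x2 = 6*2.4 + (-0.4)*7.0 + 5.4*0.0 = 14.4 - 2.8 + 0.0 = 11.6


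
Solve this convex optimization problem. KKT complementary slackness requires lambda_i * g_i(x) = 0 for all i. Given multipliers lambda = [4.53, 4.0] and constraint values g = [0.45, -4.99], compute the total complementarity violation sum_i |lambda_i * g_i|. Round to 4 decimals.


KKT complementary slackness check:
lambda_1 * g_1 = 4.53 * 0.45 = 2.0385
lambda_2 * g_2 = 4.0 * -4.99 = -19.96
Total violation = 2.0385 + 19.96 = 21.9985


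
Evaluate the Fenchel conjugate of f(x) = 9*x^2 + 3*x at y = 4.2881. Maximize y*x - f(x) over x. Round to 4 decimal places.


f*(y) = sup_x {y*x - a*x^2 - b*x} = sup_x {(y-b)*x - a*x^2}
FOC: (y - b) - 2a*x = 0 => x* = (y - b)/(2a)
x* = (4.2881 - 3)/(2*9) = 0.0716
f*(4.2881) = (y-b)^2/(4a) = (4.2881 - 3)^2/(4*9)
= 1.6592/36 = 0.0461


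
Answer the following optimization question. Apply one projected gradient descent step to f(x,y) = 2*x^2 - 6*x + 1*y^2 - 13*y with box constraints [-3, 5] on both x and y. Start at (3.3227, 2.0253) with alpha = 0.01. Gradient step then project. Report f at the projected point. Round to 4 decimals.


Step 1: Compute gradient at (3.3227, 2.0253).
grad_x = 2*2*3.3227 - 6 = 7.2908
grad_y = 2*1*2.0253 - 13 = -8.9494
Step 2: Gradient step.
x_raw = 3.3227 - 0.01*7.2908 = 3.2498
y_raw = 2.0253 - 0.01*-8.9494 = 2.1148
Step 3: Project onto [-3, 5].
x_proj = clip(3.2498) = 3.2498
y_proj = clip(2.1148) = 2.1148
Step 4: Evaluate f.
f(3.2498, 2.1148) = -21.3964


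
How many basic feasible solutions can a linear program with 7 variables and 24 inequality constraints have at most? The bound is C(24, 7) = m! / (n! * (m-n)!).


Each vertex corresponds to some choice of n active constraints out of m, so the number of vertices is at most C(m, n) = m! / (n!(m-n)!).
m = 24, n = 7
Numerator: 24 * 23 * 22 * 21 * 20 * 19 * 18
Denominator: 7! = 5040
C(24, 7) = 346104


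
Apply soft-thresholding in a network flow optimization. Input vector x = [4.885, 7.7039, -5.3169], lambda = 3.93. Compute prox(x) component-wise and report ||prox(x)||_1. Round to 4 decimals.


Soft-thresholding with lambda = 3.93:
prox(4.885) = sign(4.885)*max(|4.885| - 3.93, 0) = 0.955
prox(7.7039) = sign(7.7039)*max(|7.7039| - 3.93, 0) = 3.7739
prox(-5.3169) = sign(-5.3169)*max(|-5.3169| - 3.93, 0) = -1.3869
prox(x) = [0.955, 3.7739, -1.3869]
||prox(x)||_1 = 0.955 + 3.7739 + 1.3869 = 6.1158


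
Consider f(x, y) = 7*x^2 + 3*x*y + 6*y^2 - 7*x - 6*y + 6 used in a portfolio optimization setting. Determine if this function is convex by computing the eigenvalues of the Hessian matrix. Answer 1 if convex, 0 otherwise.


The Hessian of f(x,y) = 7*x^2 + 3*x*y + 6*y^2 - 7*x - 6*y + 6 is:
H = [[14, 3], [3, 12]]
Trace = 14 + 12 = 26
Determinant = 14*12 - (3)^2 = 159
Discriminant = (26)^2 - 4*159 = 40.0
Eigenvalues: lambda_1 = 9.8377, lambda_2 = 16.1623
The function is convex.

1


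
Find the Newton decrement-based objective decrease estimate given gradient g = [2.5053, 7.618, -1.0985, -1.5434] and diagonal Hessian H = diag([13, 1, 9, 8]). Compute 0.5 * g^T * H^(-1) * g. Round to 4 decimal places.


Step 1: H is diagonal, so H^(-1) * g = [0.1927, 7.618, -0.1221, -0.1929].
Step 2: g^T H^(-1) g = sum_i g_i^2 / H_ii
  = (2.5053)^2/13 + (7.618)^2/1 + (-1.0985)^2/9 + (-1.5434)^2/8
  = 0.4828 + 58.0339 + 0.1341 + 0.2978 = 58.9486
Step 3: Objective decrease = 0.5 * g^T H^(-1) g = 29.4743


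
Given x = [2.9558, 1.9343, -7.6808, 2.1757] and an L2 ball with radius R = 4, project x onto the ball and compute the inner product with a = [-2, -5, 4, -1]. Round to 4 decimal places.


Step 1: Compute ||x|| (intermediates to 6 decimals).
||x|| = sqrt(2.9558^2 + 1.9343^2 + (-7.6808)^2 + 2.1757^2) = 8.729641
Step 2: Project.
Since ||x|| > R, scale = R/||x|| = 4/8.729641 = 0.458209, proj(x) = scale * x
proj(x) = [1.354374, 0.886314, -3.519412, 0.996925]
Step 3: Dot product.
a^T * proj(x) = -2*1.354374 - 5*0.886314 + 4*(-3.519412) - 1*0.996925 = -22.2149


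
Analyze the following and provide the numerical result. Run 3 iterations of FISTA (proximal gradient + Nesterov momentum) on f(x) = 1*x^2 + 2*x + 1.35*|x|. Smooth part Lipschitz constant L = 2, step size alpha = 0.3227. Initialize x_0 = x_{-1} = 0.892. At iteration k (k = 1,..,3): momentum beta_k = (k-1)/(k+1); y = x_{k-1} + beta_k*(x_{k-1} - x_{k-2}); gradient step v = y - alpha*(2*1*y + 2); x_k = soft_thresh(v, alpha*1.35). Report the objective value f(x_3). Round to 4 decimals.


FISTA on f(x) = 1*x^2 + 2*x + 1.35*|x|
L = 2, alpha = 0.3227
Iteration 1: beta = 0.0, y = 0.892 + 0.0*(0.892 - 0.892) = 0.892
  grad(y) = 3.784, v = y - alpha*grad = -0.3291
  prox(v) = soft_thresh(-0.3291, 0.4356) = 0.0
Iteration 2: beta = 0.3333, y = 0.0 + 0.3333*(0.0 - 0.892) = -0.2973
  grad(y) = 1.4053, v = y - alpha*grad = -0.7508
  prox(v) = soft_thresh(-0.7508, 0.4356) = -0.3152
Iteration 3: beta = 0.5, y = -0.3152 + 0.5*(-0.3152 - 0.0) = -0.4728
  grad(y) = 1.0544, v = y - alpha*grad = -0.813
  prox(v) = soft_thresh(-0.813, 0.4356) = -0.3774
f(x_3) = 1*(-0.3774)^2 + 2*(-0.3774) + 1.35*|-0.3774| = -0.1029


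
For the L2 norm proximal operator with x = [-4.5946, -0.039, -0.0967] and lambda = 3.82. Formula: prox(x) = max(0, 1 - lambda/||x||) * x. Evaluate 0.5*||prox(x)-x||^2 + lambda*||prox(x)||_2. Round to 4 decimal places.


Step 1: Compute ||x||.
||x|| = 4.5958
Step 2: Compute scaling factor.
scale = max(0, 1 - 3.82/4.5958) = 0.1688
Step 3: prox(x) = [-0.7756, -0.0066, -0.0163]
||prox(x)|| = 0.7758
Step 4: Proximal objective.
0.5*||prox-x||^2 = 7.2962
lambda*||prox|| = 2.9636
Total = 10.2597


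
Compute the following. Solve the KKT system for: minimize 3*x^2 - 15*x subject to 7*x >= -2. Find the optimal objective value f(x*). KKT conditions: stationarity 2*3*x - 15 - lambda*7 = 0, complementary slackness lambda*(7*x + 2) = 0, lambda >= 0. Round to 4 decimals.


Step 1: Try lambda = 0 (constraint inactive).
Stationarity: 2*3*x - 15 = 0
x* = 15/(2*3) = 2.5
Check constraint: 7*2.5 = 17.5 >= -2 -- satisfied.
Step 2: Compute optimal value.
f(x*) = 3*2.5^2 - 15*2.5 = -18.75


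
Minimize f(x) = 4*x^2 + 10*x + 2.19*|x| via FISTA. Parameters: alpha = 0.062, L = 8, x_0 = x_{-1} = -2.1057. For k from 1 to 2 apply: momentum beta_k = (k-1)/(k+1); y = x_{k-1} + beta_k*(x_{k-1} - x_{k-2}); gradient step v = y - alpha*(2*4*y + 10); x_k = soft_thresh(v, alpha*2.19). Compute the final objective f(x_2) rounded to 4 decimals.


FISTA on f(x) = 4*x^2 + 10*x + 2.19*|x|
L = 8, alpha = 0.062
Iteration 1: beta = 0.0, y = -2.1057 + 0.0*(-2.1057 + 2.1057) = -2.1057
  grad(y) = -6.8456, v = y - alpha*grad = -1.6813
  prox(v) = soft_thresh(-1.6813, 0.1358) = -1.5455
Iteration 2: beta = 0.3333, y = -1.5455 + 0.3333*(-1.5455 + 2.1057) = -1.3588
  grad(y) = -0.8701, v = y - alpha*grad = -1.3048
  prox(v) = soft_thresh(-1.3048, 0.1358) = -1.169
f(x_2) = 4*(-1.169)^2 + 10*(-1.169) + 2.19*|-1.169| = -3.6636


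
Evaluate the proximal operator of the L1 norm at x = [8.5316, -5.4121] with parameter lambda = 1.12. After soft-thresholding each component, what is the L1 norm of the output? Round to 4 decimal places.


Soft-thresholding with lambda = 1.12:
prox(8.5316) = sign(8.5316)*max(|8.5316| - 1.12, 0) = 7.4116
prox(-5.4121) = sign(-5.4121)*max(|-5.4121| - 1.12, 0) = -4.2921
prox(x) = [7.4116, -4.2921]
||prox(x)||_1 = 7.4116 + 4.2921 = 11.7037


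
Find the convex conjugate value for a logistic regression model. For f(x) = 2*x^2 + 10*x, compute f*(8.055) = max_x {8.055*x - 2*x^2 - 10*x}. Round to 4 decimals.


f*(y) = sup_x {y*x - a*x^2 - b*x} = sup_x {(y-b)*x - a*x^2}
FOC: (y - b) - 2a*x = 0 => x* = (y - b)/(2a)
x* = (8.055 - 10)/(2*2) = -0.4863
f*(8.055) = (y-b)^2/(4a) = (8.055 - 10)^2/(4*2)
= 3.783/8 = 0.4729


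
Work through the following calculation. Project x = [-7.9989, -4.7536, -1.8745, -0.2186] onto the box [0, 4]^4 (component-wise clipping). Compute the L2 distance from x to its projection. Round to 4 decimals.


Project each component onto [0, 4].
clip(-7.9989) = 0.0, clip(-4.7536) = 0.0, clip(-1.8745) = 0.0, clip(-0.2186) = 0.0
Projection = [0.0, 0.0, 0.0, 0.0]
Squared diffs: [63.9824, 22.5967, 3.5138, 0.0478]
Distance = sqrt(90.1407) = 9.4942


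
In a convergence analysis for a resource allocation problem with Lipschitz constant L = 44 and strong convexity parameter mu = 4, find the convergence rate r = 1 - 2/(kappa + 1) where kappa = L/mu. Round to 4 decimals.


Step 1: Compute the condition number.
kappa = L/mu = 44/4 = 11.0
Step 2: Compute the convergence rate.
r = 1 - 2/(kappa + 1) = 1 - 2*mu/(L + mu) = (L - mu)/(L + mu) = 40/48 = 0.8333


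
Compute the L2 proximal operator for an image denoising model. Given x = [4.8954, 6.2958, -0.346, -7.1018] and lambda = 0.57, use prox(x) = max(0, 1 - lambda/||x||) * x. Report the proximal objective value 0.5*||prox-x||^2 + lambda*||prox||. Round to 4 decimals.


Step 1: Compute ||x||.
||x|| = 10.6844
Step 2: Compute scaling factor.
scale = max(0, 1 - 0.57/10.6844) = 0.9467
Step 3: prox(x) = [4.6342, 5.9599, -0.3275, -6.7229]
||prox(x)|| = 10.1144
Step 4: Proximal objective.
0.5*||prox-x||^2 = 0.1625
lambda*||prox|| = 5.7652
Total = 5.9277


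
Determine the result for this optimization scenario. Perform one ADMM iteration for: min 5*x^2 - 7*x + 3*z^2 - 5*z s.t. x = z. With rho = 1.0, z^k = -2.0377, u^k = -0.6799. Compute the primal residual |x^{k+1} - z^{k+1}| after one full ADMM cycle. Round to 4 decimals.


ADMM iteration with rho = 1.0, z^k = -2.0377, u^k = -0.6799
Step 1: x-update.
Minimize 5*x^2 - 7*x + (1.0/2)*(x + 2.0377 - 0.6799)^2
FOC: (2*5 + 1.0)*x = 7 + 1.0*(-2.0377 + 0.6799)
x^{k+1} = 0.5129
Step 2: z-update.
Minimize 3*z^2 - 5*z + (1.0/2)*(0.5129 - z - 0.6799)^2
FOC: (2*3 + 1.0)*z = 5 + 1.0*(0.5129 - 0.6799)
z^{k+1} = 0.6904
Step 3: u-update.
u^{k+1} = -0.6799 + 0.5129 - 0.6904 = -0.8574
Step 4: Primal residual = |0.5129 - 0.6904| = 0.1775


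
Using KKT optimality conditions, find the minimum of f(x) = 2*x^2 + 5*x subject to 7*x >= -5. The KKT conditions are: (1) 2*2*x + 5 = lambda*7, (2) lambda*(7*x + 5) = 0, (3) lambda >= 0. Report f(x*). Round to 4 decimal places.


Step 1: Try lambda = 0 (constraint inactive).
x_unc = -5/(2*2) = -1.25
Check: 7*-1.25 = -8.75 < -5 -- violated!
Step 2: Constraint must be active: 7*x = -5
x* = -5/7 = -0.7143 (rounded; the exact value -5/7 is used below)
lambda = (2*2*(-5/7) + 5)/7 = 0.3061
Step 3: Compute optimal value.
f(x*) = 2*(-5/7)^2 + 5*(-5/7) = -2.551


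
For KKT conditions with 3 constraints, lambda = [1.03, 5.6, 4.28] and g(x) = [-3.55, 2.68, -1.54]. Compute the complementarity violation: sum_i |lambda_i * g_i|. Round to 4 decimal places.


KKT complementary slackness check:
lambda_1 * g_1 = 1.03 * -3.55 = -3.6565
lambda_2 * g_2 = 5.6 * 2.68 = 15.008
lambda_3 * g_3 = 4.28 * -1.54 = -6.5912
Total violation = 3.6565 + 15.008 + 6.5912 = 25.2557


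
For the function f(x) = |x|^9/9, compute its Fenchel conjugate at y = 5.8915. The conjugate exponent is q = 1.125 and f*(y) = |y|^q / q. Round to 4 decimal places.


The conjugate exponent q satisfies 1/p + 1/q = 1.
p = 9, so q = 9/(9 - 1) = 1.125
|y|^q = 5.8915^1.125 = 7.3537
f*(5.8915) = 7.3537 / 1.125 = 6.5366


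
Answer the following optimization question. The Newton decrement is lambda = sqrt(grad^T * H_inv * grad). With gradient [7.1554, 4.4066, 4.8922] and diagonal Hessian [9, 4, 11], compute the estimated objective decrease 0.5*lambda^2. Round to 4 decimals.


Step 1: H is diagonal, so H^(-1) * g = [0.795, 1.1017, 0.4447].
Step 2: g^T H^(-1) g = sum_i g_i^2 / H_ii
  = (7.1554)^2/9 + (4.4066)^2/4 + (4.8922)^2/11
  = 5.6889 + 4.8545 + 2.1758 = 12.7192
Step 3: Objective decrease = 0.5 * g^T H^(-1) g = 6.3596


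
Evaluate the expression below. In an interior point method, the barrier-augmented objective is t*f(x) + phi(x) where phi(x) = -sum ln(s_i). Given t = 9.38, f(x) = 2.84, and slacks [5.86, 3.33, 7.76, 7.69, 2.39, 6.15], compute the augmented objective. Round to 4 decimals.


Step 1: Compute log-barrier.
ln values: [1.7681, 1.203, 2.049, 2.0399, 0.8713, 1.8165]
phi = -(1.7681 + 1.203 + 2.049 + 2.0399 + 0.8713 + 1.8165) = -9.7478
Step 2: Compute augmented objective.
t*f(x) = 9.38*2.84 = 26.6392
Total = 26.6392 - 9.7478 = 16.8914


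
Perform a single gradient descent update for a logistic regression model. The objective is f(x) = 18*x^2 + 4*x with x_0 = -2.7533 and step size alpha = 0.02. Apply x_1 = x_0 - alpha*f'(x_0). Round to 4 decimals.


We compute the gradient at x_0 and apply the update.
f'(x) = 36*x + 4
f'(-2.7533) = 36*-2.7533 + 4 = -95.1188
x_1 = -2.7533 - 0.02*-95.1188 = -0.8509


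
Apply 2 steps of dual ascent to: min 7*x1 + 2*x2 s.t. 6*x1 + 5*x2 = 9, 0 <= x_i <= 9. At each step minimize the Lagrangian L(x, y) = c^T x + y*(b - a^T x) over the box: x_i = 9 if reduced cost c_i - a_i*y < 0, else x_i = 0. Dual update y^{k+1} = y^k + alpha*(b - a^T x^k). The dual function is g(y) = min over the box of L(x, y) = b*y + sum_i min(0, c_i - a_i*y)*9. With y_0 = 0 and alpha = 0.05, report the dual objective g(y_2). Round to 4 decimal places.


Dual ascent for LP: min 7*x1 + 2*x2, 6*x1 + 5*x2 = 9, 0 <= x_i <= 9
Step 1: y^k = 0.0, reduced costs: (7.0, 2.0)
  x^k = (0.0, 0.0), subgradient = b - a^T x = 9.0
  y^{k+1} = 0.0 + 0.05*9.0 = 0.45
Step 2: y^k = 0.45, reduced costs: (4.3, -0.25)
  x^k = (0.0, 9.0), subgradient = b - a^T x = -36.0
  y^{k+1} = 0.45 + 0.05*-36.0 = -1.35
Dual objective at y_2 = -1.35: reduced costs (15.1, 8.75), box minimizer x = (0.0, 0.0)
g(y_2) = b*y + (c1 - a1*y)*x1 + (c2 - a2*y)*x2 = 9*(-1.35) + 15.1*0.0 + 8.75*0.0 = -12.15 + 0.0 + 0.0 = -12.15


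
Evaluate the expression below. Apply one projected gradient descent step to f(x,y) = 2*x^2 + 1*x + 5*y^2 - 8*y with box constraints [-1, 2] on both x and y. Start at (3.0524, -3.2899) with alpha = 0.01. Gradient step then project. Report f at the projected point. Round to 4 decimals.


Step 1: Compute gradient at (3.0524, -3.2899).
grad_x = 2*2*3.0524 + 1 = 13.2096
grad_y = 2*5*-3.2899 - 8 = -40.899
Step 2: Gradient step.
x_raw = 3.0524 - 0.01*13.2096 = 2.9203
y_raw = -3.2899 - 0.01*-40.899 = -2.8809
Step 3: Project onto [-1, 2].
x_proj = clip(2.9203) = 2.0
y_proj = clip(-2.8809) = -1.0
Step 4: Evaluate f.
f(2.0, -1.0) = 23.0


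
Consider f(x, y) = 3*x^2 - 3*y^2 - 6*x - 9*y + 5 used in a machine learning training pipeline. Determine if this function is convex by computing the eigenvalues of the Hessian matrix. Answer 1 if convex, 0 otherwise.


The Hessian of f(x,y) = 3*x^2 - 3*y^2 - 6*x - 9*y + 5 is:
H = [[6, 0], [0, -6]]
Trace = 6 - 6 = 0
Determinant = 6*-6 - (0)^2 = -36
Discriminant = (0)^2 - 4*-36 = 144.0
Eigenvalues: lambda_1 = -6.0, lambda_2 = 6.0
The function is not convex.

0


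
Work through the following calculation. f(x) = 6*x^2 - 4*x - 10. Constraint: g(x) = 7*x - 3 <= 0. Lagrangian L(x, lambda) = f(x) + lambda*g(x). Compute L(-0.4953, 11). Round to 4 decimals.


Step 1: Evaluate f(x).
f(-0.4953) = 6*(-0.4953)^2 - 4*(-0.4953) - 10 = -6.5469
Step 2: Evaluate g(x).
g(-0.4953) = 7*-0.4953 - 3 = -6.4671
Step 3: Compute Lagrangian.
L = -6.5469 + 11*-6.4671 = -77.685


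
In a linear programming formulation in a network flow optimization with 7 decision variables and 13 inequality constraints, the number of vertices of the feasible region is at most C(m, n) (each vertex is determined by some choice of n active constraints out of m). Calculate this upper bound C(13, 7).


Each vertex corresponds to some choice of n active constraints out of m, so the number of vertices is at most C(m, n) = m! / (n!(m-n)!).
m = 13, n = 7
Numerator: 13 * 12 * 11 * 10 * 9 * 8 * 7
Denominator: 7! = 5040
C(13, 7) = 1716


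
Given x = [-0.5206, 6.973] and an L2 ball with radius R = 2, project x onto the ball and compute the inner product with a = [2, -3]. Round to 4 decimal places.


Step 1: Compute ||x|| (intermediates to 6 decimals).
||x|| = sqrt((-0.5206)^2 + 6.973^2) = 6.992407
Step 2: Project.
Since ||x|| > R, scale = R/||x|| = 2/6.992407 = 0.286025, proj(x) = scale * x
proj(x) = [-0.148905, 1.994452]
Step 3: Dot product.
a^T * proj(x) = 2*(-0.148905) - 3*1.994452 = -6.2812


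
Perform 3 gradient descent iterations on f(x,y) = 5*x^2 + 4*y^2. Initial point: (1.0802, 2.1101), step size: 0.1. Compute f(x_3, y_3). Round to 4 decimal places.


Gradient descent on f(x,y) = 5*x^2 + 4*y^2.
Starting point: (1.0802, 2.1101), alpha = 0.1
Step 1: grad_x = 2*5*1.0802 = 10.802, grad_y = 2*4*2.1101 = 16.8808
  x_1 = 1.0802 - 0.1*10.802 = 0.0
  y_1 = 2.1101 - 0.1*16.8808 = 0.422
Step 2: grad_x = 2*5*0.0 = 0.0, grad_y = 2*4*0.422 = 3.3762
  x_2 = 0.0 - 0.1*0.0 = 0.0
  y_2 = 0.422 - 0.1*3.3762 = 0.0844
Step 3: grad_x = 2*5*0.0 = 0.0, grad_y = 2*4*0.0844 = 0.6752
  x_3 = 0.0 - 0.1*0.0 = 0.0
  y_3 = 0.0844 - 0.1*0.6752 = 0.0169
f(0.0, 0.0169) = 5*0.0^2 + 4*0.0169^2 = 0.0011
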